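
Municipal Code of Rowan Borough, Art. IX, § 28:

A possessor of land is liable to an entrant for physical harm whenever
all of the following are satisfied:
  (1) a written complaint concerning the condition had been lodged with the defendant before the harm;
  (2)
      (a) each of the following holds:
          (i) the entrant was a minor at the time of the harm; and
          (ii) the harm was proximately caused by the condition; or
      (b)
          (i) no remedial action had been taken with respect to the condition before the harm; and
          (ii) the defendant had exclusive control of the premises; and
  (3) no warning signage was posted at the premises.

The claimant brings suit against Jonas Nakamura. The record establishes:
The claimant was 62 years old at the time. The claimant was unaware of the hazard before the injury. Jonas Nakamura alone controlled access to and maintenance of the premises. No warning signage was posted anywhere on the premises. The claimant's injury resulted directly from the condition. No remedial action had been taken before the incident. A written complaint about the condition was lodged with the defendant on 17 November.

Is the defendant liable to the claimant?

Yes — liable.

(1) complaint lodged — met.
(i) entrant a minor — not satisfied.
(ii) proximate cause — satisfied.
(a) = F AND T = false.
(i) no remedial action — holds.
(ii) exclusive control — holds.
(b) = T AND T = true.
So (2) is satisfied (F OR T).
(3) no signage posted — met.
Overall = T AND T AND T = true.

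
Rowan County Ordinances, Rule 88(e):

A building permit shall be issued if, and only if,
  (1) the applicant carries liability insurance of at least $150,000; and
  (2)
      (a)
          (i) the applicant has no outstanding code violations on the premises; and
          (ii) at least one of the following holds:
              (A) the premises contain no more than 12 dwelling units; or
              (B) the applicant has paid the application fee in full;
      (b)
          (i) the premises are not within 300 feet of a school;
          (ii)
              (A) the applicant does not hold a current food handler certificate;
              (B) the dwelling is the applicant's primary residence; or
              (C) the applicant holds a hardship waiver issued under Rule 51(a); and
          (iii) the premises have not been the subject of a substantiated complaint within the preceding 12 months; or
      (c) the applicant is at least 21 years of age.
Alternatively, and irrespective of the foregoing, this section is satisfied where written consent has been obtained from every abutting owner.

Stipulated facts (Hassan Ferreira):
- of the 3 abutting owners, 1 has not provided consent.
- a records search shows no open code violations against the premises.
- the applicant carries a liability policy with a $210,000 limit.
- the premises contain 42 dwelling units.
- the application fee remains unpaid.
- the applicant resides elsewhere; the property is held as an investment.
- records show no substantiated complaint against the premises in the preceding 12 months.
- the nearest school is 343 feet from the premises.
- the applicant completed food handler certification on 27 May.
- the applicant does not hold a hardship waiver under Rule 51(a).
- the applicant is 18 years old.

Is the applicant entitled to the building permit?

(1) insurance ≥ $150,000 — holds.
(i) no code violations — satisfied.
(A) ≤ 12 units — not satisfied.
(B) fee paid — fails.
So (ii) is not satisfied (F OR F).
(a) = T AND F = false.
(i) ≥300 ft from school — met.
(A) not (food handler cert.) — fails.
(B) primary residence — fails.
(C) hardship waiver — not met.
(ii) = F OR F OR F = false.
(iii) no complaint in 12 mo. — met.
So (b) is not satisfied (T AND F AND T).
(c) age ≥ 21 — fails.
So (2) is not satisfied (F OR F OR F).
So Overall is not satisfied (T AND F).
Exception (all abutters consent) — not satisfied.
Result: main false OR exception false → false.

No — denied.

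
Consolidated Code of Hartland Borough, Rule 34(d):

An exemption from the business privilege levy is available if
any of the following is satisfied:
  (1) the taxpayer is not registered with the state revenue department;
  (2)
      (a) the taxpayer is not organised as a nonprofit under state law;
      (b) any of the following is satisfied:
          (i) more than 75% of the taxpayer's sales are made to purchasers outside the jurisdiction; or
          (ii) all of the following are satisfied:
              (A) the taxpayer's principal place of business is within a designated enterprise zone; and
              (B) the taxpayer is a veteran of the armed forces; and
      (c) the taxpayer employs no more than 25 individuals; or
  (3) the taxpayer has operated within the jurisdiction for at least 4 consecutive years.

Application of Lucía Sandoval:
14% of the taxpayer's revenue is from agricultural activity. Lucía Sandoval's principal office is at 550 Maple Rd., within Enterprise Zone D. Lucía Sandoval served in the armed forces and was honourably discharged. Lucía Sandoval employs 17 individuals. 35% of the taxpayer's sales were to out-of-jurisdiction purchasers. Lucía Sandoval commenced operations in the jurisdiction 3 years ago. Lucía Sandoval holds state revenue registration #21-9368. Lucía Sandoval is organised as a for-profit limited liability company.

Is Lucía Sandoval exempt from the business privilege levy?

(1) not (state-registered) — fails.
(a) not (nonprofit) — satisfied.
(i) >75% out-of-jur. sales — fails.
(A) in enterprise zone — holds.
(B) veteran — satisfied.
So (ii) is satisfied (T AND T).
(b): F OR T → true.
(c) ≤ 25 employees — met.
(2) = T AND T AND T = true.
(3) ≥ 4 yrs in jurisdiction — not satisfied.
Overall = F OR T OR F = true.

Yes — exempt.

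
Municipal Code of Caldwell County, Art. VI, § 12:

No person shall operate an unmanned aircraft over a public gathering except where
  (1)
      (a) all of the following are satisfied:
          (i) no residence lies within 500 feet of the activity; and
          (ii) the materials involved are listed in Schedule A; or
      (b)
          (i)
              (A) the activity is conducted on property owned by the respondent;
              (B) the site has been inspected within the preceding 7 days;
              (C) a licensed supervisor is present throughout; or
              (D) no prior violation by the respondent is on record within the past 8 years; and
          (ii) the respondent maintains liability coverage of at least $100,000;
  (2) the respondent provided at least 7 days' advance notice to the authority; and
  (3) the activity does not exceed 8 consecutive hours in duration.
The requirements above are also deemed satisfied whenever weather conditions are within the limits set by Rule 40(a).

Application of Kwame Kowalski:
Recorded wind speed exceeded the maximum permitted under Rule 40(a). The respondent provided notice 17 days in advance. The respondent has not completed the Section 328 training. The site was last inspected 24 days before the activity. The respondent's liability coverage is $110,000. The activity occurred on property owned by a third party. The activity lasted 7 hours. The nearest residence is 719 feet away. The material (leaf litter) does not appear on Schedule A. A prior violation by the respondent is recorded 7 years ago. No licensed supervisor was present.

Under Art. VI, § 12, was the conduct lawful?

(i) no residence in 500 ft — met.
(ii) Schedule A material — fails.
So (a) is not satisfied (T AND F).
(A) own property — fails.
(B) site inspected — not satisfied.
(C) supervisor present — not met.
(D) no prior violation — fails.
(i): F OR F OR F OR F → false.
(ii) coverage ≥ $100,000 — holds.
(b) = F AND T = false.
(1): F OR F → false.
(2) ≥7 days' notice — holds.
(3) ≤ 8 hrs duration — holds.
So Overall is not satisfied (F AND T AND T).
Exception (weather ok) — not satisfied.
Result: main false OR exception false → false.

No — unlawful.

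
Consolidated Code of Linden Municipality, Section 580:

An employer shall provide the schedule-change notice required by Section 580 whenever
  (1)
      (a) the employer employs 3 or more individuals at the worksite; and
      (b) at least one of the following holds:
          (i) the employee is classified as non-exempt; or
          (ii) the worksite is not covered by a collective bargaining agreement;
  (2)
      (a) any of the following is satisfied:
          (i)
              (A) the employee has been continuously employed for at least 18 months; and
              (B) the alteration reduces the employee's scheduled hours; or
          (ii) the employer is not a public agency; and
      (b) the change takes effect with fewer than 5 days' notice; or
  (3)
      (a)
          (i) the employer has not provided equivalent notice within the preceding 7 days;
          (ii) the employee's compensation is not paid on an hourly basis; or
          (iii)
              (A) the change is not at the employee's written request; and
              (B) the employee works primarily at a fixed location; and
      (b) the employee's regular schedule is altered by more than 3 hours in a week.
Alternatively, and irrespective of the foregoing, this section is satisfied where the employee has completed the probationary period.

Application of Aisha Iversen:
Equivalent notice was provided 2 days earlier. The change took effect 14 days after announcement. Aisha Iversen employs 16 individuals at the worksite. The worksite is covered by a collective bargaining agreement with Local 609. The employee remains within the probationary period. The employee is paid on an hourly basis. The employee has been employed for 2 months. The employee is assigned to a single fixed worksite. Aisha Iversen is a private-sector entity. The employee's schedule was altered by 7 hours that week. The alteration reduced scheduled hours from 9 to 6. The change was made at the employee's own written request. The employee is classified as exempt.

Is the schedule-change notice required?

(a) ≥ 3 at site — satisfied.
(i) non-exempt — not met.
(ii) no CBA — not satisfied.
So (b) is not satisfied (F OR F).
(1): T AND F → false.
(A) tenure ≥ 18 mo. — not satisfied.
(B) hours reduced — met.
So (i) is not satisfied (F AND T).
(ii) not (public agency) — holds.
So (a) is satisfied (F OR T).
(b) < 5 days' notice — not met.
(2): T AND F → false.
(i) no recent notice — not met.
(ii) not (hourly-paid) — not satisfied.
(A) not employee-requested — fails.
(B) fixed location — satisfied.
So (iii) is not satisfied (F AND T).
(a): F OR F OR F → false.
(b) schedule shift > 3h — met.
So (3) is not satisfied (F AND T).
Overall: F OR F OR F → false.
Exception (past probation) — not satisfied.
Result: main false OR exception false → false.

No — not required.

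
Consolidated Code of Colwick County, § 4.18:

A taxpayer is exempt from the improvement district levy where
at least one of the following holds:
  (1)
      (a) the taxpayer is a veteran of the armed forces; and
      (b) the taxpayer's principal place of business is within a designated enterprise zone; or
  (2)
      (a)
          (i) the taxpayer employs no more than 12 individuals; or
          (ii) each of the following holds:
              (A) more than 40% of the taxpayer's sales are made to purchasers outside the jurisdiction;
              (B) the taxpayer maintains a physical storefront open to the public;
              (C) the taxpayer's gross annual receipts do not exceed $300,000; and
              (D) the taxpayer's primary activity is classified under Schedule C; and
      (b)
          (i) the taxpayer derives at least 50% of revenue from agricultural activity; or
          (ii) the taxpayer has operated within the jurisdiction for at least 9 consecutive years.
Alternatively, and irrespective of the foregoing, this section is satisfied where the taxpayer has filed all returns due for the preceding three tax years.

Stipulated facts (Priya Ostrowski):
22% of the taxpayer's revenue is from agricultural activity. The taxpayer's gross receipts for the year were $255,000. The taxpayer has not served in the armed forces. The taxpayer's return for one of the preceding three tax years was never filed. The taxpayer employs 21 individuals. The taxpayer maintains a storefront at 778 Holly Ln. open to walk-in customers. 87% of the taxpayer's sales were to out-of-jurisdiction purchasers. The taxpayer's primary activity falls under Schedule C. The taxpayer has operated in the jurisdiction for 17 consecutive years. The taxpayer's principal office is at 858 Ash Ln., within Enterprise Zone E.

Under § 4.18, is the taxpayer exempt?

Yes — exempt.

(a) veteran — fails.
(b) in enterprise zone — met.
(1) = F AND T = false.
(i) ≤ 12 employees — not met.
(A) >40% out-of-jur. sales — holds.
(B) has storefront — satisfied.
(C) receipts ≤ $300,000 — met.
(D) Schedule C activity — satisfied.
(ii) = T AND T AND T AND T = true.
(a) = F OR T = true.
(i) ≥50% agricultural — not met.
(ii) ≥ 9 yrs in jurisdiction — holds.
(b): F OR T → true.
(2) = T AND T = true.
So Overall is satisfied (F OR T).
Exception (returns current) — not satisfied.
Result: main true OR exception false → true.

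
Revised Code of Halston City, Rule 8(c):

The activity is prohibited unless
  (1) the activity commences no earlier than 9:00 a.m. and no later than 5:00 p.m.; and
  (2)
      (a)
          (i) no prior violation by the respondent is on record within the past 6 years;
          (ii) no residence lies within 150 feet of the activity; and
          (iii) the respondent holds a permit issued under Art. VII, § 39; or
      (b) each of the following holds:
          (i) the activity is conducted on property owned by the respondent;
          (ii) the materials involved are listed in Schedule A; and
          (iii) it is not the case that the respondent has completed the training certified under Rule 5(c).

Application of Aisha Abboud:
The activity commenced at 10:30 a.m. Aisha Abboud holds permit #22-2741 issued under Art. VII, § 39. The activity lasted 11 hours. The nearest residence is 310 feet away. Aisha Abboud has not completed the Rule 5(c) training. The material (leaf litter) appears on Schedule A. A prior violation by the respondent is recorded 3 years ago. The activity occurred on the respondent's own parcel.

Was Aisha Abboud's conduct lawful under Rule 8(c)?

(1) start within hours — holds.
(i) no prior violation — not satisfied.
(ii) no residence in 150 ft — holds.
(iii) holds permit — holds.
(a) = F AND T AND T = false.
(i) own property — met.
(ii) Schedule A material — holds.
(iii) not (training certified) — holds.
So (b) is satisfied (T AND T AND T).
(2) = F OR T = true.
Overall = T AND T = true.

Yes — lawful.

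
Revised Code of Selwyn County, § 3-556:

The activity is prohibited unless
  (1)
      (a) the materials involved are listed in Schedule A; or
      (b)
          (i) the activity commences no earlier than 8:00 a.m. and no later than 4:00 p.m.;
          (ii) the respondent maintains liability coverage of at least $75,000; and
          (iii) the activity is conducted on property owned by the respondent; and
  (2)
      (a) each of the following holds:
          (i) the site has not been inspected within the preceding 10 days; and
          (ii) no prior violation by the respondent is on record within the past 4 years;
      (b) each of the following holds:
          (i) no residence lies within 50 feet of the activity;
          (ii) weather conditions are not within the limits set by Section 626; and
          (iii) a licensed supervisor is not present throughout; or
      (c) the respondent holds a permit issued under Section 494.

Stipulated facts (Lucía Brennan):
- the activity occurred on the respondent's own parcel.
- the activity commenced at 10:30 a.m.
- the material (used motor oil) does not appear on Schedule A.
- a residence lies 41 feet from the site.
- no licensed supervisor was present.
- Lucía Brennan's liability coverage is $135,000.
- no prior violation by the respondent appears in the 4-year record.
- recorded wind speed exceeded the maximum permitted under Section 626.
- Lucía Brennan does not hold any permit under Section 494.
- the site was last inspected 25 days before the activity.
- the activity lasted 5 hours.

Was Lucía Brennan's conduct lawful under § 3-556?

(a) Schedule A material — fails.
(i) start within hours — met.
(ii) coverage ≥ $75,000 — met.
(iii) own property — met.
(b): T AND T AND T → true.
(1): F OR T → true.
(i) not (site inspected) — met.
(ii) no prior violation — satisfied.
(a): T AND T → true.
(i) no residence in 50 ft — not satisfied.
(ii) not (weather ok) — met.
(iii) not (supervisor present) — met.
So (b) is not satisfied (F AND T AND T).
(c) holds permit — not satisfied.
So (2) is satisfied (T OR F OR F).
Overall = T AND T = true.

Yes — lawful.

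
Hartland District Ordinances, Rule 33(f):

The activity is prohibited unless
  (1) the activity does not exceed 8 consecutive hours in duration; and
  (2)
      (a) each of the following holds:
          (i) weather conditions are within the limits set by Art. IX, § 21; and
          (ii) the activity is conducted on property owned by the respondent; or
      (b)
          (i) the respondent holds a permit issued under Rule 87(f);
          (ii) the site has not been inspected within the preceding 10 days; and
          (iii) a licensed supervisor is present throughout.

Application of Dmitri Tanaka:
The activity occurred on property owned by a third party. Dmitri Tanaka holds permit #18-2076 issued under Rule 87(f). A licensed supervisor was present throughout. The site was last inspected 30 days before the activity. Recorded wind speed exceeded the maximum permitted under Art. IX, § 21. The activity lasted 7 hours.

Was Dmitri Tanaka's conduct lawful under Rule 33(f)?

Yes — lawful.

(1) ≤ 8 hrs duration — met.
(i) weather ok — fails.
(ii) own property — fails.
(a): F AND F → false.
(i) holds permit — holds.
(ii) not (site inspected) — met.
(iii) supervisor present — met.
(b): T AND T AND T → true.
(2): F OR T → true.
So Overall is satisfied (T AND T).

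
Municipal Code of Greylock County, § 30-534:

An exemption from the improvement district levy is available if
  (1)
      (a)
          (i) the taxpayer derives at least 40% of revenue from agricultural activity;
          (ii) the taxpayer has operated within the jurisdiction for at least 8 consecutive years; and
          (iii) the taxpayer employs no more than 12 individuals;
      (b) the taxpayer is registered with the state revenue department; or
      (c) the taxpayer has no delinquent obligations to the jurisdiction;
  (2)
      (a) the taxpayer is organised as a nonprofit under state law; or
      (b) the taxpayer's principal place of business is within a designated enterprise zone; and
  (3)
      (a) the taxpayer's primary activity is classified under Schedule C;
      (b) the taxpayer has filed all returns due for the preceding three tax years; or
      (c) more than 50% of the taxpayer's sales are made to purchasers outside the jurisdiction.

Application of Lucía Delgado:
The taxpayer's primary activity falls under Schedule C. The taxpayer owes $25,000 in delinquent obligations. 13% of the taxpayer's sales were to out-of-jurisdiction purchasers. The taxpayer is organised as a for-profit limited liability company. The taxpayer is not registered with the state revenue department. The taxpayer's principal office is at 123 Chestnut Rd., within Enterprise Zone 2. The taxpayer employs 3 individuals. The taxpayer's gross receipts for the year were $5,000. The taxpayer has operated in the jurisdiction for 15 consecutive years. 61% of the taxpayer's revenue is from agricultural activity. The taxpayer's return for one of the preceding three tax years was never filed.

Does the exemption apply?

Yes — exempt.

(i) ≥40% agricultural — met.
(ii) ≥ 8 yrs in jurisdiction — satisfied.
(iii) ≤ 12 employees — satisfied.
(a): T AND T AND T → true.
(b) state-registered — fails.
(c) no delinquency — not satisfied.
(1): T OR F OR F → true.
(a) nonprofit — fails.
(b) in enterprise zone — met.
(2): F OR T → true.
(a) Schedule C activity — satisfied.
(b) returns current — not met.
(c) >50% out-of-jur. sales — not satisfied.
(3): T OR F OR F → true.
Overall: T AND T AND T → true.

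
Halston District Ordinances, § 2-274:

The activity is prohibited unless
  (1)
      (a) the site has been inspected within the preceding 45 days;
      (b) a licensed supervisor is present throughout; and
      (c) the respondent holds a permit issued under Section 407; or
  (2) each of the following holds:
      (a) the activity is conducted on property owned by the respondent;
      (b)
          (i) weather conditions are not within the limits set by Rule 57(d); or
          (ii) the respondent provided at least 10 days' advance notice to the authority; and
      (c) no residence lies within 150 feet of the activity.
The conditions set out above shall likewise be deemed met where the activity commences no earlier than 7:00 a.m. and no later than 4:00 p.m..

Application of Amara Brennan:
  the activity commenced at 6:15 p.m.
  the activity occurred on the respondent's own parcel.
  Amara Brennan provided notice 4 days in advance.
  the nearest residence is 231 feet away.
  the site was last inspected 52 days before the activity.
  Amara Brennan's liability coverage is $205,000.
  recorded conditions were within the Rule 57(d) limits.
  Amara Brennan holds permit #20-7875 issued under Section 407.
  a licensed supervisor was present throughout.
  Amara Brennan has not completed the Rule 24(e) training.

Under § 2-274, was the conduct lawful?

(a) site inspected — not met.
(b) supervisor present — holds.
(c) holds permit — satisfied.
So (1) is not satisfied (F AND T AND T).
(a) own property — holds.
(i) not (weather ok) — not satisfied.
(ii) ≥10 days' notice — not satisfied.
(b) = F OR F = false.
(c) no residence in 150 ft — satisfied.
(2) = T AND F AND T = false.
Overall = F OR F = false.
Exception (start within hours) — not satisfied.
Result: main false OR exception false → false.

No — unlawful.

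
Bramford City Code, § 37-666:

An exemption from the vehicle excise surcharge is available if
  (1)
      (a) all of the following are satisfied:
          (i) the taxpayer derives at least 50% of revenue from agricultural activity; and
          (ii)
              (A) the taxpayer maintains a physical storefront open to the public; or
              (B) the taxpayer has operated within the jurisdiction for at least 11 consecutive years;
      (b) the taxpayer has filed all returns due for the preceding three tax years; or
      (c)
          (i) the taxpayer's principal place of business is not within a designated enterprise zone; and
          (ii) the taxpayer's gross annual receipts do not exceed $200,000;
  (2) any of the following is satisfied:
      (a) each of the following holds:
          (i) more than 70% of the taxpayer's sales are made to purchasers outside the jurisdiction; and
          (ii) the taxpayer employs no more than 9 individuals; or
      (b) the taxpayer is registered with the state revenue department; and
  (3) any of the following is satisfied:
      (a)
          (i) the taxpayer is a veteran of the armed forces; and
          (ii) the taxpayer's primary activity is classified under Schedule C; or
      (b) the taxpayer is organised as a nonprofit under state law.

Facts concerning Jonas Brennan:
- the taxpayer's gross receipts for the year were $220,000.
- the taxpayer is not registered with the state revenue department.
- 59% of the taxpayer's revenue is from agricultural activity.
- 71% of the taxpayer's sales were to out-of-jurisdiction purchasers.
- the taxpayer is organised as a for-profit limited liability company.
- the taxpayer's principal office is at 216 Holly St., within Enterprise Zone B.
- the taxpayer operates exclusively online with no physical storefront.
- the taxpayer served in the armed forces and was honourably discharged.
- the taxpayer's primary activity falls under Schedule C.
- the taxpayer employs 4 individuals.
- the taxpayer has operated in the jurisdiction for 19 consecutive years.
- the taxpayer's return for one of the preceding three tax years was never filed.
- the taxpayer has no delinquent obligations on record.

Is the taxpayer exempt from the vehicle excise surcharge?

Yes — exempt.

(i) ≥50% agricultural — met.
(A) has storefront — not satisfied.
(B) ≥ 11 yrs in jurisdiction — holds.
So (ii) is satisfied (F OR T).
(a): T AND T → true.
(b) returns current — fails.
(i) not (in enterprise zone) — not satisfied.
(ii) receipts ≤ $200,000 — not satisfied.
So (c) is not satisfied (F AND F).
So (1) is satisfied (T OR F OR F).
(i) >70% out-of-jur. sales — met.
(ii) ≤ 9 employees — holds.
So (a) is satisfied (T AND T).
(b) state-registered — not satisfied.
(2) = T OR F = true.
(i) veteran — holds.
(ii) Schedule C activity — holds.
So (a) is satisfied (T AND T).
(b) nonprofit — fails.
So (3) is satisfied (T OR F).
Overall: T AND T AND T → true.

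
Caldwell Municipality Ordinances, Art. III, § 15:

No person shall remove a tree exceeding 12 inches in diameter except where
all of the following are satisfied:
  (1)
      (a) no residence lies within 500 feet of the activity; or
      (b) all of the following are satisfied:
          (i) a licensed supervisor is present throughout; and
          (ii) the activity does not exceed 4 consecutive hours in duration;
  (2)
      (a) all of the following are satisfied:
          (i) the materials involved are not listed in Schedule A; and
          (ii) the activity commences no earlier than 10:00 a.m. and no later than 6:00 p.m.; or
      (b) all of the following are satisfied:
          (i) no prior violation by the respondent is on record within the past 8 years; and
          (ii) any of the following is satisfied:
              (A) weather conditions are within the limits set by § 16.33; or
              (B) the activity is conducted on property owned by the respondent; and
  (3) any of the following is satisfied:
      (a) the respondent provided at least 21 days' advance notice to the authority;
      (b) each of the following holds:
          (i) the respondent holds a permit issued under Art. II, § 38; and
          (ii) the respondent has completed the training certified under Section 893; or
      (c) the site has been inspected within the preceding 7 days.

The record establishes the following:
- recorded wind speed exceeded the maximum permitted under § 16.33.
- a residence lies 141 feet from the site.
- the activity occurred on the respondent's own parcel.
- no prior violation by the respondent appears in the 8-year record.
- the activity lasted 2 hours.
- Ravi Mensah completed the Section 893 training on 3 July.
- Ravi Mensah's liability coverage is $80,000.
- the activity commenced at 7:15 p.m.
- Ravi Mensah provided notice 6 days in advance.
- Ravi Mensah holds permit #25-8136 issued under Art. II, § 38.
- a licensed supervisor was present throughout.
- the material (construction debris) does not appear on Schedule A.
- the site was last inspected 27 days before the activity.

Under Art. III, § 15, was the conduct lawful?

(a) no residence in 500 ft — fails.
(i) supervisor present — holds.
(ii) ≤ 4 hrs duration — holds.
(b): T AND T → true.
(1): F OR T → true.
(i) not (Schedule A material) — met.
(ii) start within hours — not satisfied.
So (a) is not satisfied (T AND F).
(i) no prior violation — satisfied.
(A) weather ok — fails.
(B) own property — holds.
(ii): F OR T → true.
(b): T AND T → true.
(2) = F OR T = true.
(a) ≥21 days' notice — not satisfied.
(i) holds permit — satisfied.
(ii) training certified — holds.
(b) = T AND T = true.
(c) site inspected — not met.
(3): F OR T OR F → true.
Overall = T AND T AND T = true.

Yes — lawful.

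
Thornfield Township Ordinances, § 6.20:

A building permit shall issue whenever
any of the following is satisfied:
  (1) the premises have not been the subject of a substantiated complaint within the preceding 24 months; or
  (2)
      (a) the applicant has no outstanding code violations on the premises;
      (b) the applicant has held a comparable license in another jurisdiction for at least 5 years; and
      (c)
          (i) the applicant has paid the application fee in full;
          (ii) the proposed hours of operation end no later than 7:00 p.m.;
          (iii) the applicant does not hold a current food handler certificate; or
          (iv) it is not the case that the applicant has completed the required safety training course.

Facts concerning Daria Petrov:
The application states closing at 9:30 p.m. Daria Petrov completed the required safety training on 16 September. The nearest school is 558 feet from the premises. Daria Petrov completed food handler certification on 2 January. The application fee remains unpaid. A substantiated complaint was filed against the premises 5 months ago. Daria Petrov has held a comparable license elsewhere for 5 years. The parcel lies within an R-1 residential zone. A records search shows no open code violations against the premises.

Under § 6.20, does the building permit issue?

No — denied.

(1) no complaint in 24 mo. — fails.
(a) no code violations — satisfied.
(b) prior license ≥ 5 yr — satisfied.
(i) fee paid — not satisfied.
(ii) closes by 7 p.m. — not satisfied.
(iii) not (food handler cert.) — fails.
(iv) not (safety training) — not satisfied.
So (c) is not satisfied (F OR F OR F OR F).
(2) = T AND T AND F = false.
So Overall is not satisfied (F OR F).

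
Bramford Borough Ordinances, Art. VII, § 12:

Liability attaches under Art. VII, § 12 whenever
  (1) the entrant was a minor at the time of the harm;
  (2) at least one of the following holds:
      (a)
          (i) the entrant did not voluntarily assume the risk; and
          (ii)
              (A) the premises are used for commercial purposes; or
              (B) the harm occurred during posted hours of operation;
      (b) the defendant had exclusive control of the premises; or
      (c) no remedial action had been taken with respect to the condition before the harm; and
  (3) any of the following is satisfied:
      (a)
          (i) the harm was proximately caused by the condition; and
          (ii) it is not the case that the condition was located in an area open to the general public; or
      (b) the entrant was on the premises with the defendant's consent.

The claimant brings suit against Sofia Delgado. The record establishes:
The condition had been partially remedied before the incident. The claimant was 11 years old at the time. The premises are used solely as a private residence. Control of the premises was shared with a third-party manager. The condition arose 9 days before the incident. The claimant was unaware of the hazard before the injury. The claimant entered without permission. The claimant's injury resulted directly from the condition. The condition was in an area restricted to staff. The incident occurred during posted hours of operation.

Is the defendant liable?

(1) entrant a minor — holds.
(i) no assumed risk — satisfied.
(A) commercial use — not met.
(B) during posted hours — satisfied.
(ii): F OR T → true.
(a): T AND T → true.
(b) exclusive control — not met.
(c) no remedial action — not met.
(2) = T OR F OR F = true.
(i) proximate cause — holds.
(ii) not (public area) — met.
(a): T AND T → true.
(b) consent to enter — not satisfied.
So (3) is satisfied (T OR F).
Overall = T AND T AND T = true.

Yes — liable.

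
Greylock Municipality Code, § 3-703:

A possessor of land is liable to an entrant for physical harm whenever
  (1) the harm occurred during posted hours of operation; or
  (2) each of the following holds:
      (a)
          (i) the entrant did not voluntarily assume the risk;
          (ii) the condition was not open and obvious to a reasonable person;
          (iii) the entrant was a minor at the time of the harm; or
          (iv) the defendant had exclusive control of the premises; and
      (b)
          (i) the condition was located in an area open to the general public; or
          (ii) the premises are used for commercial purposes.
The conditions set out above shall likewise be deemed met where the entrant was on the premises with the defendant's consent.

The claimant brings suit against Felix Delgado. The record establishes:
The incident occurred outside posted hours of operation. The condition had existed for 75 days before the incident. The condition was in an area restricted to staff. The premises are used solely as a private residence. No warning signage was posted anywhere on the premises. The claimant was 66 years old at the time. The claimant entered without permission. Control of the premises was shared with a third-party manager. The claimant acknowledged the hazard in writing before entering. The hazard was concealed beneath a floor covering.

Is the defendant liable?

No — not liable.

(1) during posted hours — fails.
(i) no assumed risk — fails.
(ii) not open/obvious — met.
(iii) entrant a minor — not satisfied.
(iv) exclusive control — not satisfied.
(a): F OR T OR F OR F → true.
(i) public area — not met.
(ii) commercial use — fails.
So (b) is not satisfied (F OR F).
(2) = T AND F = false.
Overall = F OR F = false.
Exception (consent to enter) — not satisfied.
Result: main false OR exception false → false.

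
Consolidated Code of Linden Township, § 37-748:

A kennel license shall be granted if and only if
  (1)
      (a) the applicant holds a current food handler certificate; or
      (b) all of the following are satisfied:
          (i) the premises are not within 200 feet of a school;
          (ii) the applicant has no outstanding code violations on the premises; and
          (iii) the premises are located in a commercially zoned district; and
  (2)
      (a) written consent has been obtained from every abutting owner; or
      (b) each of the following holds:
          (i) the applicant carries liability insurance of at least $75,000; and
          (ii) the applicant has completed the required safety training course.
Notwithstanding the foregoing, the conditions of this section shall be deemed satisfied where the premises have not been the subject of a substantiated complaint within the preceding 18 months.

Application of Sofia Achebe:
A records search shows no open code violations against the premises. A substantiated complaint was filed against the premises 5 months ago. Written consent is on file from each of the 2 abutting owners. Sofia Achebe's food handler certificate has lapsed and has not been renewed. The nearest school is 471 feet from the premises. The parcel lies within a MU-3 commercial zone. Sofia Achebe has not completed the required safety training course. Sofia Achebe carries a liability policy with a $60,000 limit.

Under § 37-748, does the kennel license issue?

Yes — granted.

(a) food handler cert. — fails.
(i) ≥200 ft from school — satisfied.
(ii) no code violations — holds.
(iii) commercially zoned — holds.
So (b) is satisfied (T AND T AND T).
(1) = F OR T = true.
(a) all abutters consent — holds.
(i) insurance ≥ $75,000 — not satisfied.
(ii) safety training — not satisfied.
So (b) is not satisfied (F AND F).
(2): T OR F → true.
Overall: T AND T → true.
Exception (no complaint in 18 mo.) — not satisfied.
Result: main true OR exception false → true.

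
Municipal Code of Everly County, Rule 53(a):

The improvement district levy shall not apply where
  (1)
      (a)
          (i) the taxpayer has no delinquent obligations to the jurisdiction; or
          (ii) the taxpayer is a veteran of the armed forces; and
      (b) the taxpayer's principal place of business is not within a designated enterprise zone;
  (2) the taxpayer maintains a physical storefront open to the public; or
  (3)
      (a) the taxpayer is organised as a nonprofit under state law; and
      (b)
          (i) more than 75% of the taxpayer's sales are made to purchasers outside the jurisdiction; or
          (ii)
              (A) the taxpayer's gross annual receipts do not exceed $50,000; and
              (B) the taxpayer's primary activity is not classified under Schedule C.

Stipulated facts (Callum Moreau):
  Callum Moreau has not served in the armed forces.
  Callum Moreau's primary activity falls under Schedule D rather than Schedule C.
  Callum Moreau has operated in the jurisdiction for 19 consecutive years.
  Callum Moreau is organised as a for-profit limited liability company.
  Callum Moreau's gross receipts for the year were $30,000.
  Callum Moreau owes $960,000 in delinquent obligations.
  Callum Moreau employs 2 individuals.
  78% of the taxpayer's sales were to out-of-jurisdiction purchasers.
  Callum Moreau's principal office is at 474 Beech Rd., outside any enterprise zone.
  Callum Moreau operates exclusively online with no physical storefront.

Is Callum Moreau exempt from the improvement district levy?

(i) no delinquency — not satisfied.
(ii) veteran — fails.
(a) = F OR F = false.
(b) not (in enterprise zone) — satisfied.
So (1) is not satisfied (F AND T).
(2) has storefront — not met.
(a) nonprofit — fails.
(i) >75% out-of-jur. sales — met.
(A) receipts ≤ $50,000 — satisfied.
(B) not (Schedule C activity) — holds.
(ii) = T AND T = true.
(b) = T OR T = true.
So (3) is not satisfied (F AND T).
Overall: F OR F OR F → false.

No — not exempt.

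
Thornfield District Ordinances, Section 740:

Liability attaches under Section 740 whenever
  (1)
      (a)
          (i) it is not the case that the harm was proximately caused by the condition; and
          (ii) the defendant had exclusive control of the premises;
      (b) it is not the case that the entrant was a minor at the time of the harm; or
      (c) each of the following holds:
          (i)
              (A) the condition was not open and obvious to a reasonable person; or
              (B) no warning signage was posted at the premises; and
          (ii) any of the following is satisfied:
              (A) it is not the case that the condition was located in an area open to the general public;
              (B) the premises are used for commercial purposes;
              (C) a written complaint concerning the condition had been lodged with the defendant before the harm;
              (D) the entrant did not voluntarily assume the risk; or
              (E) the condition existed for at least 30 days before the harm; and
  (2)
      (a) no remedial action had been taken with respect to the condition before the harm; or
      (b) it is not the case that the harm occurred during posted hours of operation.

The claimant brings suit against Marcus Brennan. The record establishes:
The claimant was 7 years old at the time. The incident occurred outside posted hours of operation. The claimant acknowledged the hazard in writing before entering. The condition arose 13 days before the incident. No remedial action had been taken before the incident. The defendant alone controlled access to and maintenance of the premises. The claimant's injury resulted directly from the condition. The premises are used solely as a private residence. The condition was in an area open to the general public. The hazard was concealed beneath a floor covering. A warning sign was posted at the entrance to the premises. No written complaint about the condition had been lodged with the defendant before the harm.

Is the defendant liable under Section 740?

No — not liable.

(i) not (proximate cause) — not met.
(ii) exclusive control — met.
(a): F AND T → false.
(b) not (entrant a minor) — fails.
(A) not open/obvious — met.
(B) no signage posted — fails.
So (i) is satisfied (T OR F).
(A) not (public area) — fails.
(B) commercial use — not met.
(C) complaint lodged — not satisfied.
(D) no assumed risk — not satisfied.
(E) condition ≥30 days old — not satisfied.
So (ii) is not satisfied (F OR F OR F OR F OR F).
So (c) is not satisfied (T AND F).
(1) = F OR F OR F = false.
(a) no remedial action — holds.
(b) not (during posted hours) — holds.
(2) = T OR T = true.
So Overall is not satisfied (F AND T).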